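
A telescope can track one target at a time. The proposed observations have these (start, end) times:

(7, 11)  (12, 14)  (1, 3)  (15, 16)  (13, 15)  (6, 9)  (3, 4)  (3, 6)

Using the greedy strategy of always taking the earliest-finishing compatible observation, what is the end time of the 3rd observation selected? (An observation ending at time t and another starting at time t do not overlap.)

9

Sorted by end: (1,3)  (3,4)  (3,6)  (6,9)  (7,11)  (12,14)  (13,15)  (15,16)
take (1,3); take (3,4); take (6,9); take (12,14); take (15,16).
Selected: (1,3) (3,4) (6,9) (12,14) (15,16)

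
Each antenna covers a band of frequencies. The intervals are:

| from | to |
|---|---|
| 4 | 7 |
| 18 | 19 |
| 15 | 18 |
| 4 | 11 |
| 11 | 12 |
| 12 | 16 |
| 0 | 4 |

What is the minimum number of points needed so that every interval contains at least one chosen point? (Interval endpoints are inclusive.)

Process intervals by earliest right end; each time one isn't hit yet, stab at its right endpoint.
Sorted: [0,4] [4,7] [4,11] [11,12] [12,16] [15,18] [18,19]
{[0,4],[4,7],[4,11]} hit by 4; {[11,12],[12,16]} hit by 12; {[15,18],[18,19]} hit by 18.
Points: 4, 12, 18 (3 total).

3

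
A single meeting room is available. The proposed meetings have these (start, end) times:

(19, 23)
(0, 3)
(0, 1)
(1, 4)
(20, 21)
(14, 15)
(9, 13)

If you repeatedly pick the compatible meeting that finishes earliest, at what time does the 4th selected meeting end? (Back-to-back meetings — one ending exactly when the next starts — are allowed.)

15

Sorted by end: (0,1)  (0,3)  (1,4)  (9,13)  (14,15)  (20,21)  (19,23)
take (0,1); take (1,4); take (9,13); take (14,15); take (20,21); skip (19,23).
Selected: (0,1) (1,4) (9,13) (14,15) (20,21)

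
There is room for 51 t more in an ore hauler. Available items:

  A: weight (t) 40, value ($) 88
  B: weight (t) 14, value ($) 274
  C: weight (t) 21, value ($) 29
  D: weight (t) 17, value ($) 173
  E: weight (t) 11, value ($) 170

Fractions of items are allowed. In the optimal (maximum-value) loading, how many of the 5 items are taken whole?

3

Sort by value per unit weight and fill in that order.
Ratios (sorted): B 19.57, E 15.45, D 10.18, A 2.20, C 1.38
take B (14 @ 274); take E (11 @ 170); take D (17 @ 173); take 9/40 of A → 19.80. Capacity used 51/51.
3 item(s) taken whole; one partial (take 9/40 of A).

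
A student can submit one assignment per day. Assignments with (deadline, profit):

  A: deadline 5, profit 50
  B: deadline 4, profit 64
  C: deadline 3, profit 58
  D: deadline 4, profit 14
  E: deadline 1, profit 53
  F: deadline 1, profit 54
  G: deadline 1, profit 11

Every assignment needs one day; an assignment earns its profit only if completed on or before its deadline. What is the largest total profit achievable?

240

Sort by profit descending; place each in the latest free slot ≤ its deadline.
By profit: B(d4,64), C(d3,58), F(d1,54), E(d1,53), A(d5,50), D(d4,14), G(d1,11)
B→slot 4; C→slot 3; F→slot 1; E skipped; A→slot 5; D→slot 2; G skipped.
Profit = 54 + 14 + 58 + 64 + 50 = 240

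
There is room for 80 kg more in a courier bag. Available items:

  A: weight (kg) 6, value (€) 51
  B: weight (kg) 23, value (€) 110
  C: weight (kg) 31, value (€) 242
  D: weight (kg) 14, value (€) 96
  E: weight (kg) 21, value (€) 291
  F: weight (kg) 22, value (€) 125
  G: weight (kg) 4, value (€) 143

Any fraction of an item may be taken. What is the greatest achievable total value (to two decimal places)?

Sort by value per unit weight and fill in that order.
Ratios (sorted): G 35.75, E 13.86, A 8.50, C 7.81, D 6.86, F 5.68, B 4.78
take G (4 @ 143); take E (21 @ 291); take A (6 @ 51); take C (31 @ 242); take D (14 @ 96); take 4/22 of F → 22.73. Capacity used 80/80.
Total value = 845.73

845.73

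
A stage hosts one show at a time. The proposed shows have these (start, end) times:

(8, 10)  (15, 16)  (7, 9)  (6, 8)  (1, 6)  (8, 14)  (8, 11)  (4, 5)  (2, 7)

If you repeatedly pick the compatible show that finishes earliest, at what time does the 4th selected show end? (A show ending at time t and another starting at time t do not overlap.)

16

Order by finish time; keep every interval that doesn't clash with the previous kept one.
By end time: (4,5), (1,6), (2,7), (6,8), (7,9), (8,10), (8,11), (8,14), (15,16).
Pick (4,5); next start ≥ 5 → (6,8); next start ≥ 8 → (8,10); next start ≥ 10 → (15,16).
Selected: (4,5) (6,8) (8,10) (15,16)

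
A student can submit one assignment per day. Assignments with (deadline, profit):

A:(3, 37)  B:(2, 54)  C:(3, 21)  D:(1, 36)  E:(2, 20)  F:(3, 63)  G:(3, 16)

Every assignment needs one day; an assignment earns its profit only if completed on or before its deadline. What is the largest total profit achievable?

Sort by profit descending; place each in the latest free slot ≤ its deadline.
By profit: F(d3,63), B(d2,54), A(d3,37), D(d1,36), C(d3,21), E(d2,20), G(d3,16)
F→slot 3; B→slot 2; A→slot 1; D skipped; C skipped; E skipped; G skipped.
Profit = 37 + 54 + 63 = 154

154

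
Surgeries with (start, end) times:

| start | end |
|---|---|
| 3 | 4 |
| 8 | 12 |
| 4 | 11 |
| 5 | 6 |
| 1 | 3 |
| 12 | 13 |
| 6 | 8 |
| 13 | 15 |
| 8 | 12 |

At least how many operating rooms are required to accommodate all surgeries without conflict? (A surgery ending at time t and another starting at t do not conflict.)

3

Count concurrent intervals with a sweep; the peak is the room count.
starts: [1, 3, 4, 5, 6, 8, 8, 12, 13]
ends:   [3, 4, 6, 8, 11, 12, 12, 13, 15]
s1→1 e3→0 s3→1 e4→0 s4→1 s5→2 e6→1 s6→2 e8→1 s8→2 s8→3  — peak 3.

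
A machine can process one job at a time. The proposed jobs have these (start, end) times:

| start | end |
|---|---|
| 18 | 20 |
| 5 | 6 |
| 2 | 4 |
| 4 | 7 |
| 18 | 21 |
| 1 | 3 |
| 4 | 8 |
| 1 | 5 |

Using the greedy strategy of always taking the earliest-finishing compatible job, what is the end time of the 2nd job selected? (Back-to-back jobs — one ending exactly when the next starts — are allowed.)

Sorted by end: (1,3)  (2,4)  (1,5)  (5,6)  (4,7)  (4,8)  (18,20)  (18,21)
take (1,3); skip (1,5); take (5,6); take (18,20).
Selected: (1,3) (5,6) (18,20)

6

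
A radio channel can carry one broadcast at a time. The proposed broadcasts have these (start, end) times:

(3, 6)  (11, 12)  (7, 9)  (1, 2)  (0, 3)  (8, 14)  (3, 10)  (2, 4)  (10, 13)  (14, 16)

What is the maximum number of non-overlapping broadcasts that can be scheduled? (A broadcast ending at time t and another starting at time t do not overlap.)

5

Sorted by end: (1,2)  (0,3)  (2,4)  (3,6)  (7,9)  (3,10)  (11,12)  (10,13)  (8,14)  (14,16)
take (1,2); take (2,4); take (7,9); take (11,12); take (14,16).
Selected 5 broadcasts.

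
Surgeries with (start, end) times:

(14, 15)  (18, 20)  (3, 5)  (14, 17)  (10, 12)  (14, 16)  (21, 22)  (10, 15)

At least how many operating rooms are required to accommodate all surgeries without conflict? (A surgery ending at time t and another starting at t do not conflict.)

Count concurrent intervals with a sweep; the peak is the room count.
Events (time:±→running): 3:+→1 5:-→0 10:+→1 10:+→2 12:-→1 14:+→2 14:+→3 14:+→4 … peak 4.

4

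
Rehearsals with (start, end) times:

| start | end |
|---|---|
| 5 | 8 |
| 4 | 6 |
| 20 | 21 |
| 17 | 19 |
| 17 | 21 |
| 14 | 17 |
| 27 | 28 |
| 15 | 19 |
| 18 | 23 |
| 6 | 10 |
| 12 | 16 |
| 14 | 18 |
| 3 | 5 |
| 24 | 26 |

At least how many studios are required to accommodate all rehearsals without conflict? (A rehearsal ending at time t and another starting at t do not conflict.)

The answer is the maximum number of intervals overlapping at any instant.
Events (time:±→running): 3:+→1 4:+→2 5:-→1 5:+→2 6:-→1 6:+→2 8:-→1 10:-→0 12:+→1 14:+→2 14:+→3 15:+→4 … peak 4.

4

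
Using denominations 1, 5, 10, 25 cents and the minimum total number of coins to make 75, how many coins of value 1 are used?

0

75 − 3×25→0
Count of 1: 0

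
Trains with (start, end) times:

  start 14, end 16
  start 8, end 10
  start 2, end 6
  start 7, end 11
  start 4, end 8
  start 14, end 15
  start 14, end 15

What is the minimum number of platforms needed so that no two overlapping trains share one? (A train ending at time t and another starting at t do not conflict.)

3

The answer is the maximum number of intervals overlapping at any instant.
starts: [2, 4, 7, 8, 14, 14, 14]
ends:   [6, 8, 10, 11, 15, 15, 16]
s2→1 s4→2 e6→1 s7→2 e8→1 s8→2 e10→1 e11→0 s14→1 s14→2 s14→3  — peak 3.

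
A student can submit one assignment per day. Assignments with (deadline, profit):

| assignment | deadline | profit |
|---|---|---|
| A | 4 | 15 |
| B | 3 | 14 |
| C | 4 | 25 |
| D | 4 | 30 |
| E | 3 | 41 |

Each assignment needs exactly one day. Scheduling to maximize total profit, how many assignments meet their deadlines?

4

By profit: E(d3,41), D(d4,30), C(d4,25), A(d4,15), B(d3,14)
E→slot 3; D→slot 4; C→slot 2; A→slot 1; B skipped.
4 of 5 scheduled.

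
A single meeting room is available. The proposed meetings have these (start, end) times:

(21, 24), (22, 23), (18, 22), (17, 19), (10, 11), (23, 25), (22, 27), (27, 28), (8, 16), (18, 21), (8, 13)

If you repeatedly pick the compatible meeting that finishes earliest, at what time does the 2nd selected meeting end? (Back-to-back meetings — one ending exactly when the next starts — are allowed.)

Greedy by earliest finish: after sorting by end time, pick each interval compatible with the last pick.
Sorted by end: (10,11)  (8,13)  (8,16)  (17,19)  (18,21)  (18,22)  (22,23)  (21,24)  (23,25)  (22,27)  (27,28)
take (10,11); take (17,19); skip (18,22); take (22,23); take (23,25); skip (22,27); take (27,28).
Selected: (10,11) (17,19) (22,23) (23,25) (27,28)

19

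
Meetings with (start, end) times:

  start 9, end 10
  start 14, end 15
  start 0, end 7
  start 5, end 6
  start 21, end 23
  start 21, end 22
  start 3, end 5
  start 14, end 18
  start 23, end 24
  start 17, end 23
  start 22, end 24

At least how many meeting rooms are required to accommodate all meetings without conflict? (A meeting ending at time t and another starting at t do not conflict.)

3

The answer is the maximum number of intervals overlapping at any instant.
starts: [0, 3, 5, 9, 14, 14, 17, 21, 21, 22, 23]
ends:   [5, 6, 7, 10, 15, 18, 22, 23, 23, 24, 24]
s0→1 s3→2 e5→1 s5→2 e6→1 e7→0 s9→1 e10→0 s14→1 s14→2 e15→1 s17→2 e18→1 s21→2 s21→3  — peak 3.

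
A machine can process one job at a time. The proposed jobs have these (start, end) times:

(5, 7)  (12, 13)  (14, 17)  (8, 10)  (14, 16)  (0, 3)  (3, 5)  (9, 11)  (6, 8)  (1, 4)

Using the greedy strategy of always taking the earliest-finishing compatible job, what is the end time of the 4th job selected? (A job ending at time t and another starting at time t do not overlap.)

10

Order by finish time; keep every interval that doesn't clash with the previous kept one.
Sorted by end: (0,3)  (1,4)  (3,5)  (5,7)  (6,8)  (8,10)  (9,11)  (12,13)  (14,16)  (14,17)
take (0,3); take (3,5); take (5,7); take (8,10); take (12,13); take (14,16); skip (14,17).
Selected: (0,3) (3,5) (5,7) (8,10) (12,13) (14,16)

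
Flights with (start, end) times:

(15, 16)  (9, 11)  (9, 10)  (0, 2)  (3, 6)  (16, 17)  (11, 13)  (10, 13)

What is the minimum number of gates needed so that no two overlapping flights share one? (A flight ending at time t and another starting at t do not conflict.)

2

starts: [0, 3, 9, 9, 10, 11, 15, 16]
ends:   [2, 6, 10, 11, 13, 13, 16, 17]
s0→1 e2→0 s3→1 e6→0 s9→1 s9→2  — peak 2.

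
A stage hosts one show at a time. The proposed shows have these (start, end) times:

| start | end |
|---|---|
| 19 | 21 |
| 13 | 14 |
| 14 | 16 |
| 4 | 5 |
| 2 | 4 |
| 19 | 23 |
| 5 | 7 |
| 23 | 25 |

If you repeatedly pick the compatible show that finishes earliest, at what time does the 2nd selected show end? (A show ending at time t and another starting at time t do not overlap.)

Sort by end time and greedily take each interval whose start is ≥ the last chosen end.
Sorted by end: (2,4)  (4,5)  (5,7)  (13,14)  (14,16)  (19,21)  (19,23)  (23,25)
take (2,4); take (4,5); take (5,7); take (13,14); take (14,16); take (19,21); skip (19,23); take (23,25).
Selected: (2,4) (4,5) (5,7) (13,14) (14,16) (19,21) (23,25)

5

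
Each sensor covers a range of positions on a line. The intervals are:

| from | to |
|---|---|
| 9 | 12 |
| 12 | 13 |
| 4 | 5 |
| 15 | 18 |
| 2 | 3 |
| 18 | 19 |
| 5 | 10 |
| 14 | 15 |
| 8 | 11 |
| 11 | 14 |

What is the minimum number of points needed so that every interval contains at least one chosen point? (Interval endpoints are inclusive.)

Process intervals by earliest right end; each time one isn't hit yet, stab at its right endpoint.
Sorted: [2,3] [4,5] [5,10] [8,11] [9,12] [12,13] [11,14] [14,15] [15,18] [18,19]
{[2,3]} hit by 3; {[4,5],[5,10]} hit by 5; {[8,11],[9,12]} hit by 11; {[12,13],[11,14]} hit by 13; {[14,15],[15,18]} hit by 15; {[18,19]} hit by 19.
Points: 3, 5, 11, 13, 15, 19 (6 total).

6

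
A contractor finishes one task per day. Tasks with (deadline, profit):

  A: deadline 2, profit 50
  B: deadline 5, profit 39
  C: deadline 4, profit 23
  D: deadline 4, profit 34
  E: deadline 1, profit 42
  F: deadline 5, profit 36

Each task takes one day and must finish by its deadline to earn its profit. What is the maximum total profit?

Take jobs in profit order; each goes to the latest open slot no later than its deadline.
Profit order: A=50 E=42 B=39 F=36 D=34 C=23
Assign: A→slot 2, E→slot 1, B→slot 5, F→slot 4, D→slot 3, C skipped.
Slots: [1:E] [2:A] [3:D] [4:F] [5:B]
Profit = 42 + 50 + 34 + 36 + 39 = 201

201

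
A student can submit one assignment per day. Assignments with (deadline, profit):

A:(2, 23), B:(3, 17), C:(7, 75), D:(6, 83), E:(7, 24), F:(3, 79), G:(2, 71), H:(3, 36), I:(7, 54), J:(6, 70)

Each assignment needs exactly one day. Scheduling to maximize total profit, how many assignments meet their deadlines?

7

Take jobs in profit order; each goes to the latest open slot no later than its deadline.
By profit: D(d6,83), F(d3,79), C(d7,75), G(d2,71), J(d6,70), I(d7,54), H(d3,36), E(d7,24), A(d2,23), B(d3,17)
D→slot 6; F→slot 3; C→slot 7; G→slot 2; J→slot 5; I→slot 4; H→slot 1; E skipped; A skipped; B skipped.
7 of 10 scheduled.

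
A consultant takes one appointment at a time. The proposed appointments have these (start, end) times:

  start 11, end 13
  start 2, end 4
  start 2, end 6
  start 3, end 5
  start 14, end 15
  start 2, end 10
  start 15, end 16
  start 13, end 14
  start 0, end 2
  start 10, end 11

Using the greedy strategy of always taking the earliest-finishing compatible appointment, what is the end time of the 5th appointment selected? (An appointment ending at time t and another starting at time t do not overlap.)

Sort by end time and greedily take each interval whose start is ≥ the last chosen end.
Sorted by end: (0,2)  (2,4)  (3,5)  (2,6)  (2,10)  (10,11)  (11,13)  (13,14)  (14,15)  (15,16)
take (0,2); take (2,4); take (10,11); take (11,13); take (13,14); take (14,15); take (15,16).
Selected: (0,2) (2,4) (10,11) (11,13) (13,14) (14,15) (15,16)

14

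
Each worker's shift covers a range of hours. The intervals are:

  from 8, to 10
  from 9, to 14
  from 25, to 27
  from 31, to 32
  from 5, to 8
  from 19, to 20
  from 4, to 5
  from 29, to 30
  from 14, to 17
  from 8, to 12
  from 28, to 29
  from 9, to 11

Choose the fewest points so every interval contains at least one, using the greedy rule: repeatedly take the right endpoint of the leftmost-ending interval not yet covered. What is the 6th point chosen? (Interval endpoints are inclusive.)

29

Process intervals by earliest right end; each time one isn't hit yet, stab at its right endpoint.
Sorted: [4,5] [5,8] [8,10] [9,11] [8,12] [9,14] [14,17] [19,20] [25,27] [28,29] [29,30] [31,32]
{[4,5],[5,8]} hit by 5; {[8,10],[9,11],[8,12],[9,14]} hit by 10; {[14,17]} hit by 17; {[19,20]} hit by 20; {[25,27]} hit by 27; {[28,29],[29,30]} hit by 29; {[31,32]} hit by 32.
Points: 5, 10, 17, 20, 27, 29, 32 (7 total).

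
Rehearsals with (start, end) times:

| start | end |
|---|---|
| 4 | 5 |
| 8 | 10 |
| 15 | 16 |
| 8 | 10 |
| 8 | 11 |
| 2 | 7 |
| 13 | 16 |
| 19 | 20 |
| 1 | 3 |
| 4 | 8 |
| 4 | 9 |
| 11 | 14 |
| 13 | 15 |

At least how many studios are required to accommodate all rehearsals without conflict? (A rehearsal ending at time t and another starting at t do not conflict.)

Count concurrent intervals with a sweep; the peak is the room count.
Events (time:±→running): 1:+→1 2:+→2 3:-→1 4:+→2 4:+→3 4:+→4 … peak 4.

4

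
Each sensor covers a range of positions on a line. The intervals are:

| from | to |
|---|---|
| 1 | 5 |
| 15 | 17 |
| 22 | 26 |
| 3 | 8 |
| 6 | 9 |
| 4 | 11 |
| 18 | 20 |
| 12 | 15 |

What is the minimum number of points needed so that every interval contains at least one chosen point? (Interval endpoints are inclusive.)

5

Sorted: [1,5] [3,8] [6,9] [4,11] [12,15] [15,17] [18,20] [22,26]
{[1,5],[3,8]} hit by 5; {[6,9],[4,11]} hit by 9; {[12,15],[15,17]} hit by 15; {[18,20]} hit by 20; {[22,26]} hit by 26.
Points: 5, 9, 15, 20, 26 (5 total).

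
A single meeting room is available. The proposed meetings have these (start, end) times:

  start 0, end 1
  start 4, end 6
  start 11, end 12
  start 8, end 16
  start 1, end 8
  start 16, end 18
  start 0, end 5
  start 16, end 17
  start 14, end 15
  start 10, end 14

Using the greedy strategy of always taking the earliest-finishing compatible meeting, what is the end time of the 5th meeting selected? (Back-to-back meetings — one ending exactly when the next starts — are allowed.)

17

Order by finish time; keep every interval that doesn't clash with the previous kept one.
Sorted by end: (0,1)  (0,5)  (4,6)  (1,8)  (11,12)  (10,14)  (14,15)  (8,16)  (16,17)  (16,18)
take (0,1); take (4,6); skip (1,8); take (11,12); take (14,15); take (16,17).
Selected: (0,1) (4,6) (11,12) (14,15) (16,17)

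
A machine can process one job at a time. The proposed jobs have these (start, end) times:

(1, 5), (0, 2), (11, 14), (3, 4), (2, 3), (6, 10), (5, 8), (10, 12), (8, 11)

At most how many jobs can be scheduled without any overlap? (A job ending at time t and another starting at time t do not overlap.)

6

Sort by end time and greedily take each interval whose start is ≥ the last chosen end.
By end time: (0,2), (2,3), (3,4), (1,5), (5,8), (6,10), (8,11), (10,12), (11,14).
Pick (0,2); next start ≥ 2 → (2,3); next start ≥ 3 → (3,4); next start ≥ 4 → (5,8); next start ≥ 8 → (8,11); next start ≥ 11 → (11,14).
Selected 6 jobs.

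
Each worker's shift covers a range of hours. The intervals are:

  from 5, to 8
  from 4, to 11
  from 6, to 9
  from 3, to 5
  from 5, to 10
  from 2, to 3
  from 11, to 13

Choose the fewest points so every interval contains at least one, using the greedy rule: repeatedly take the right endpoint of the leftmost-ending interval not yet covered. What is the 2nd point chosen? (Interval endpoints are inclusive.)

Sort by right endpoint; whenever an interval is uncovered, place a point at its right end.
Sorted: [2,3] [3,5] [5,8] [6,9] [5,10] [4,11] [11,13]
{[2,3],[3,5]} hit by 3; {[5,8],[6,9],[5,10],[4,11]} hit by 8; {[11,13]} hit by 13.
Points: 3, 8, 13 (3 total).

8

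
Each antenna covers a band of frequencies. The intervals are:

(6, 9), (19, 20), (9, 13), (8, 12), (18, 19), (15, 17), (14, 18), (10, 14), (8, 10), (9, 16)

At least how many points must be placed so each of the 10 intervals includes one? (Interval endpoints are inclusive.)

4

Sorted: [6,9] [8,10] [8,12] [9,13] [10,14] [9,16] [15,17] [14,18] [18,19] [19,20]
{[6,9],[8,10],[8,12],[9,13]} hit by 9; {[10,14],[9,16]} hit by 14; {[15,17],[14,18]} hit by 17; {[18,19],[19,20]} hit by 19.
Points: 9, 14, 17, 19 (4 total).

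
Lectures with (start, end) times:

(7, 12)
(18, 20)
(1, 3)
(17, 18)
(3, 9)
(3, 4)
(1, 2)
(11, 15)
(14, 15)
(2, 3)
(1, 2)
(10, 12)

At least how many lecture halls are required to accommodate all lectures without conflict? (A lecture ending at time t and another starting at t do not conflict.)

3

Events (time:±→running): 1:+→1 1:+→2 1:+→3 … peak 3.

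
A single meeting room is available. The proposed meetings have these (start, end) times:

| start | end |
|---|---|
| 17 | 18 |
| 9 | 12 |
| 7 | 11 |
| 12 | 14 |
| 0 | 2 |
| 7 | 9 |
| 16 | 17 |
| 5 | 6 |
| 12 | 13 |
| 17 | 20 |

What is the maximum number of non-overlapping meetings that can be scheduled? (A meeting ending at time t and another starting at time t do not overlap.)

Sort by end time and greedily take each interval whose start is ≥ the last chosen end.
By end time: (0,2), (5,6), (7,9), (7,11), (9,12), (12,13), (12,14), (16,17), (17,18), (17,20).
Pick (0,2); next start ≥ 2 → (5,6); next start ≥ 6 → (7,9); next start ≥ 9 → (9,12); next start ≥ 12 → (12,13); next start ≥ 13 → (16,17); next start ≥ 17 → (17,18).
Selected 7 meetings.

7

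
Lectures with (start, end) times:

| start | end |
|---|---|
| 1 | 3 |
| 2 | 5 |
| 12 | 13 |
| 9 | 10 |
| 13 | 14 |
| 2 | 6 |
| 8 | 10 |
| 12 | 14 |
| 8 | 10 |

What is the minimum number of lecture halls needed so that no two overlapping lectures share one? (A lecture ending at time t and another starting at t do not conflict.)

Events (time:±→running): 1:+→1 2:+→2 2:+→3 … peak 3.

3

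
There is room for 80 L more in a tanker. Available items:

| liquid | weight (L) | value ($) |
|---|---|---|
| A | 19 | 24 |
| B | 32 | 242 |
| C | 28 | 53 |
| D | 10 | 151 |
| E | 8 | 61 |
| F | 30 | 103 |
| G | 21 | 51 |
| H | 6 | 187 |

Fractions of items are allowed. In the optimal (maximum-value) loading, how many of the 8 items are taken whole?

Order: H (187/6=31.17) > D (151/10=15.10) > E (61/8=7.62) > B (242/32=7.56) > F (103/30=3.43) > G (51/21=2.43) > C (53/28=1.89) > A (24/19=1.26)
Fill: take H (6 @ 187) → take D (10 @ 151) → take E (8 @ 61) → take B (32 @ 242) → take 24/30 of F → 82.40; 80/80 used.
4 item(s) taken whole; one partial (take 24/30 of F).

4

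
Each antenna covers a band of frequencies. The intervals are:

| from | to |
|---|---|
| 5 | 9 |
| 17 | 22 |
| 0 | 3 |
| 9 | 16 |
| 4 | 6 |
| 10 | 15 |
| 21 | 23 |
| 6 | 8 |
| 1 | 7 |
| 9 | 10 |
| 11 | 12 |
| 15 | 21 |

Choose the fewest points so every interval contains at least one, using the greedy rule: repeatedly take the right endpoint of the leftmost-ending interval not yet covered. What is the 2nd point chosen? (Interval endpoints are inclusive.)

Sorted: [0,3] [4,6] [1,7] [6,8] [5,9] [9,10] [11,12] [10,15] [9,16] [15,21] [17,22] [21,23]
{[0,3]} hit by 3; {[4,6],[1,7],[6,8],[5,9]} hit by 6; {[9,10]} hit by 10; {[11,12],[10,15],[9,16]} hit by 12; {[15,21],[17,22],[21,23]} hit by 21.
Points: 3, 6, 10, 12, 21 (5 total).

6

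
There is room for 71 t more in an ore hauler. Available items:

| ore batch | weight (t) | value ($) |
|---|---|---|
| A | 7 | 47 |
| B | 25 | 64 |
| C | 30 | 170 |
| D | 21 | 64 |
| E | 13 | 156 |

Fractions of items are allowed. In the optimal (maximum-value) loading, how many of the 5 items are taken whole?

Order: E (156/13=12.00) > A (47/7=6.71) > C (170/30=5.67) > D (64/21=3.05) > B (64/25=2.56)
Fill: take E (13 @ 156) → take A (7 @ 47) → take C (30 @ 170) → take D (21 @ 64); 71/71 used.
4 item(s) taken whole.

4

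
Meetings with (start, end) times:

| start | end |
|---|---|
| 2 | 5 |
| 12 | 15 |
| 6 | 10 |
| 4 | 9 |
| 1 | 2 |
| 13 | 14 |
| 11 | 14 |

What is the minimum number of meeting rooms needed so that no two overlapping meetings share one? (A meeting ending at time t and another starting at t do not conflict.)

3

starts: [1, 2, 4, 6, 11, 12, 13]
ends:   [2, 5, 9, 10, 14, 14, 15]
s1→1 e2→0 s2→1 s4→2 e5→1 s6→2 e9→1 e10→0 s11→1 s12→2 s13→3  — peak 3.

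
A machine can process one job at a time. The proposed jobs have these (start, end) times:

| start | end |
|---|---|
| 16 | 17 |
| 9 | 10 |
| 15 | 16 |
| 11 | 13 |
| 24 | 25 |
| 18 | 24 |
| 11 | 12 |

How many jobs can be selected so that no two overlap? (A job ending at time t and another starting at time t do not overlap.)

By end time: (9,10), (11,12), (11,13), (15,16), (16,17), (18,24), (24,25).
Pick (9,10); next start ≥ 10 → (11,12); next start ≥ 12 → (15,16); next start ≥ 16 → (16,17); next start ≥ 17 → (18,24); next start ≥ 24 → (24,25).
Selected 6 jobs.

6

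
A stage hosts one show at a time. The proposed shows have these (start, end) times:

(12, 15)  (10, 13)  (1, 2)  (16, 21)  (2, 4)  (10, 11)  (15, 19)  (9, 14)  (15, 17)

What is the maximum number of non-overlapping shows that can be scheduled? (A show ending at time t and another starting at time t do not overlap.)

5

Sorted by end: (1,2)  (2,4)  (10,11)  (10,13)  (9,14)  (12,15)  (15,17)  (15,19)  (16,21)
take (1,2); take (2,4); take (10,11); skip (10,13); take (12,15); take (15,17).
Selected 5 shows.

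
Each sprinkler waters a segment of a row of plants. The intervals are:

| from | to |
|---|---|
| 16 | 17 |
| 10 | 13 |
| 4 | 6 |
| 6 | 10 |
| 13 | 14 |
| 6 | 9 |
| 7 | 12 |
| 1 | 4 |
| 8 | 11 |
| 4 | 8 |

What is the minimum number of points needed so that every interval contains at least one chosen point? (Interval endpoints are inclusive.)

4

By right end: [1,4]  [4,6]  [4,8]  [6,9]  [6,10]  [8,11]  [7,12]  [10,13]  [13,14]  [16,17]
[1,4] uncovered → point at 4; [6,9] uncovered → point at 9; [10,13] uncovered → point at 13; [16,17] uncovered → point at 17.
Points: 4, 9, 13, 17 (4 total).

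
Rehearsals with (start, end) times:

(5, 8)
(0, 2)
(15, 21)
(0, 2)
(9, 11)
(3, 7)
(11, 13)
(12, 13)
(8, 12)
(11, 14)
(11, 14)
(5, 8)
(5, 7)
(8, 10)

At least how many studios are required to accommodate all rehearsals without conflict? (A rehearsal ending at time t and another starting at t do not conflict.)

The answer is the maximum number of intervals overlapping at any instant.
starts: [0, 0, 3, 5, 5, 5, 8, 8, 9, 11, 11, 11, 12, 15]
ends:   [2, 2, 7, 7, 8, 8, 10, 11, 12, 13, 13, 14, 14, 21]
s0→1 s0→2 e2→1 e2→0 s3→1 s5→2 s5→3 s5→4  — peak 4.

4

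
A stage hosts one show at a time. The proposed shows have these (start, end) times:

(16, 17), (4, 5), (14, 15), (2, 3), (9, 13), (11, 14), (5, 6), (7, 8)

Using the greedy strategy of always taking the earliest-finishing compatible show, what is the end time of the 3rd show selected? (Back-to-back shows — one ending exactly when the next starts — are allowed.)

6

Sorted by end: (2,3)  (4,5)  (5,6)  (7,8)  (9,13)  (11,14)  (14,15)  (16,17)
take (2,3); take (4,5); take (5,6); take (7,8); take (9,13); take (14,15); take (16,17).
Selected: (2,3) (4,5) (5,6) (7,8) (9,13) (14,15) (16,17)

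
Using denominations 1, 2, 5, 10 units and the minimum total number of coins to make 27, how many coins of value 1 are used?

Use the largest denomination that fits, subtract, and repeat.
27 − 2×10→7 − 1×5→2 − 1×2→0
Count of 1: 0

0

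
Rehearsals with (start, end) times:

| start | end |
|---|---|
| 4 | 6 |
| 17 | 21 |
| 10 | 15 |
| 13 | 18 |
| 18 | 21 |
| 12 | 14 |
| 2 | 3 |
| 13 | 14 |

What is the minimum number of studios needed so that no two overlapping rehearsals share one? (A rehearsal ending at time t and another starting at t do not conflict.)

Count concurrent intervals with a sweep; the peak is the room count.
starts: [2, 4, 10, 12, 13, 13, 17, 18]
ends:   [3, 6, 14, 14, 15, 18, 21, 21]
s2→1 e3→0 s4→1 e6→0 s10→1 s12→2 s13→3 s13→4  — peak 4.

4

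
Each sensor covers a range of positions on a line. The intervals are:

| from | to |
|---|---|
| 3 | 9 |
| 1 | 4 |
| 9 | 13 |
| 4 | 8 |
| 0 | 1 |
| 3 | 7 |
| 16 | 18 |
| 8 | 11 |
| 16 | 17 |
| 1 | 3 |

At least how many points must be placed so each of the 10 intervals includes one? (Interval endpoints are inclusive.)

4

By right end: [0,1]  [1,3]  [1,4]  [3,7]  [4,8]  [3,9]  [8,11]  [9,13]  [16,17]  [16,18]
[0,1] uncovered → point at 1; [3,7] uncovered → point at 7; [8,11] uncovered → point at 11; [16,17] uncovered → point at 17.
Points: 1, 7, 11, 17 (4 total).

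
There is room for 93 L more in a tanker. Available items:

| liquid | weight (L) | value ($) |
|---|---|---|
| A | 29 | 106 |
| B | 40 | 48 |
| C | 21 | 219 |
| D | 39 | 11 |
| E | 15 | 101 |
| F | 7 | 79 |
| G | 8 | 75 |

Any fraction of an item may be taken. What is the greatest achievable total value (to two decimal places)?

Order: F (79/7=11.29) > C (219/21=10.43) > G (75/8=9.38) > E (101/15=6.73) > A (106/29=3.66) > B (48/40=1.20) > D (11/39=0.28)
Fill: take F (7 @ 79) → take C (21 @ 219) → take G (8 @ 75) → take E (15 @ 101) → take A (29 @ 106) → take 13/40 of B → 15.60; 93/93 used.
Total value = 595.60

595.60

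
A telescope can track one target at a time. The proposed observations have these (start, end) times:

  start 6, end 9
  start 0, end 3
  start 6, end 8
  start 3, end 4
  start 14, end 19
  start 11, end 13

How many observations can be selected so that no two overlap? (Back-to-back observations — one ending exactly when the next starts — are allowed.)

Order by finish time; keep every interval that doesn't clash with the previous kept one.
By end time: (0,3), (3,4), (6,8), (6,9), (11,13), (14,19).
Pick (0,3); next start ≥ 3 → (3,4); next start ≥ 4 → (6,8); next start ≥ 8 → (11,13); next start ≥ 13 → (14,19).
Selected 5 observations.

5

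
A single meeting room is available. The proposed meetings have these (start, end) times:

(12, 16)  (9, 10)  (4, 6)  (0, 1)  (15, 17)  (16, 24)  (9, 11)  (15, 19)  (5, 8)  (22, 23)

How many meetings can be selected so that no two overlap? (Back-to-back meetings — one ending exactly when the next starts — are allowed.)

Sort by end time and greedily take each interval whose start is ≥ the last chosen end.
By end time: (0,1), (4,6), (5,8), (9,10), (9,11), (12,16), (15,17), (15,19), (22,23), (16,24).
Pick (0,1); next start ≥ 1 → (4,6); next start ≥ 6 → (9,10); next start ≥ 10 → (12,16); next start ≥ 16 → (22,23).
Selected 5 meetings.

5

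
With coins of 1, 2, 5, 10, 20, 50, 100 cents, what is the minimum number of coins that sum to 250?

3

250 − 2×100→50 − 1×50→0
Total coins = 2 + 1 = 3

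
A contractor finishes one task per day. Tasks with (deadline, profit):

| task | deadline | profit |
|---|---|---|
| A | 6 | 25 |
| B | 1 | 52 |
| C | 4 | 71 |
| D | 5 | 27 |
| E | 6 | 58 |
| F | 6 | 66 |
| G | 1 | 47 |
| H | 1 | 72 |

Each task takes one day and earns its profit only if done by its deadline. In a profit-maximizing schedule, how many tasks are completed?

6

Sort by profit descending; place each in the latest free slot ≤ its deadline.
By profit: H(d1,72), C(d4,71), F(d6,66), E(d6,58), B(d1,52), G(d1,47), D(d5,27), A(d6,25)
H→slot 1; C→slot 4; F→slot 6; E→slot 5; B skipped; G skipped; D→slot 3; A→slot 2.
6 of 8 scheduled.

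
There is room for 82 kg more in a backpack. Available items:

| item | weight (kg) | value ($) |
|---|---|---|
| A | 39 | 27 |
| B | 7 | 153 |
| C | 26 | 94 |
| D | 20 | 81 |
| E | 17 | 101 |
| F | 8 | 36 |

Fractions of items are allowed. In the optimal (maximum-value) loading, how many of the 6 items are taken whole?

Order: B (153/7=21.86) > E (101/17=5.94) > F (36/8=4.50) > D (81/20=4.05) > C (94/26=3.62) > A (27/39=0.69)
Fill: take B (7 @ 153) → take E (17 @ 101) → take F (8 @ 36) → take D (20 @ 81) → take C (26 @ 94) → take 4/39 of A → 2.77; 82/82 used.
5 item(s) taken whole; one partial (take 4/39 of A).

5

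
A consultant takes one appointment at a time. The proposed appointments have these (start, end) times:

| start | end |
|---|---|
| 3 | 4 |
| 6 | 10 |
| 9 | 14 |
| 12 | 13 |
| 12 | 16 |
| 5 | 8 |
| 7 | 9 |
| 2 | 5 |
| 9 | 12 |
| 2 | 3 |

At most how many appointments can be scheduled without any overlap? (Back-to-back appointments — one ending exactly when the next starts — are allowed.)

Order by finish time; keep every interval that doesn't clash with the previous kept one.
By end time: (2,3), (3,4), (2,5), (5,8), (7,9), (6,10), (9,12), (12,13), (9,14), (12,16).
Pick (2,3); next start ≥ 3 → (3,4); next start ≥ 4 → (5,8); next start ≥ 8 → (9,12); next start ≥ 12 → (12,13).
Selected 5 appointments.

5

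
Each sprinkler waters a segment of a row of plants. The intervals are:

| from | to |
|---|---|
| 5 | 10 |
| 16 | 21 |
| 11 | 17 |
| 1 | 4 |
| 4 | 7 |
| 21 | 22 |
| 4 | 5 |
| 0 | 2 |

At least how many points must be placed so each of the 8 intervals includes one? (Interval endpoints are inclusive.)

By right end: [0,2]  [1,4]  [4,5]  [4,7]  [5,10]  [11,17]  [16,21]  [21,22]
[0,2] uncovered → point at 2; [4,5] uncovered → point at 5; [11,17] uncovered → point at 17; [21,22] uncovered → point at 22.
Points: 2, 5, 17, 22 (4 total).

4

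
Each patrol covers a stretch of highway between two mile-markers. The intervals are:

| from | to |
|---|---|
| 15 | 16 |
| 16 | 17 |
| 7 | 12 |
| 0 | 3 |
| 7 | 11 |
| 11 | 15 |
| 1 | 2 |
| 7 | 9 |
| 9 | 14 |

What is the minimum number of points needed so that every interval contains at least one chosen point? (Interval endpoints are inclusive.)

4

Process intervals by earliest right end; each time one isn't hit yet, stab at its right endpoint.
Sorted: [1,2] [0,3] [7,9] [7,11] [7,12] [9,14] [11,15] [15,16] [16,17]
{[1,2],[0,3]} hit by 2; {[7,9],[7,11],[7,12],[9,14]} hit by 9; {[11,15],[15,16]} hit by 15; {[16,17]} hit by 17.
Points: 2, 9, 15, 17 (4 total).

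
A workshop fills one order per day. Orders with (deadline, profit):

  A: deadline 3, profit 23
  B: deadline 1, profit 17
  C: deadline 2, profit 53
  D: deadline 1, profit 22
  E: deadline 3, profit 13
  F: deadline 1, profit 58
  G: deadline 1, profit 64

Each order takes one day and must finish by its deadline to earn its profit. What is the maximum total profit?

Sort by profit descending; place each in the latest free slot ≤ its deadline.
Profit order: G=64 F=58 C=53 A=23 D=22 B=17 E=13
Assign: G→slot 1, F skipped, C→slot 2, A→slot 3, D skipped, B skipped, E skipped.
Slots: [1:G] [2:C] [3:A]
Profit = 64 + 53 + 23 = 140

140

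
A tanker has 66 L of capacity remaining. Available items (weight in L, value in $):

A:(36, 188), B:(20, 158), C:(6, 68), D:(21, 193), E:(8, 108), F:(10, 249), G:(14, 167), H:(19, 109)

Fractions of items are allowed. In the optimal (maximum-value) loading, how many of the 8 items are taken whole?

Sort by value per unit weight and fill in that order.
Order: F (249/10=24.90) > E (108/8=13.50) > G (167/14=11.93) > C (68/6=11.33) > D (193/21=9.19) > B (158/20=7.90) > H (109/19=5.74) > A (188/36=5.22)
Fill: take F (10 @ 249) → take E (8 @ 108) → take G (14 @ 167) → take C (6 @ 68) → take D (21 @ 193) → take 7/20 of B → 55.30; 66/66 used.
5 item(s) taken whole; one partial (take 7/20 of B).

5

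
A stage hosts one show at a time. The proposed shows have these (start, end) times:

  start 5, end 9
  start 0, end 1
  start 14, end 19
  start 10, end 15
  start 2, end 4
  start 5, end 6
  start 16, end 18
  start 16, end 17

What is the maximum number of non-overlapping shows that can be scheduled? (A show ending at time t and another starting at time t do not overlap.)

5

Order by finish time; keep every interval that doesn't clash with the previous kept one.
Sorted by end: (0,1)  (2,4)  (5,6)  (5,9)  (10,15)  (16,17)  (16,18)  (14,19)
take (0,1); take (2,4); take (5,6); skip (5,9); take (10,15); take (16,17); skip (16,18).
Selected 5 shows.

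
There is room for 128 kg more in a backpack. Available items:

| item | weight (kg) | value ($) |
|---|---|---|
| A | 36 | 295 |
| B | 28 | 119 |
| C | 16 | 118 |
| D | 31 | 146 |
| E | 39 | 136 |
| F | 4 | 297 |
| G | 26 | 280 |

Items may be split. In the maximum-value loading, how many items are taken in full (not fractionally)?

5

Greedy by value/weight ratio, highest first.
Order: F (297/4=74.25) > G (280/26=10.77) > A (295/36=8.19) > C (118/16=7.38) > D (146/31=4.71) > B (119/28=4.25) > E (136/39=3.49)
Fill: take F (4 @ 297) → take G (26 @ 280) → take A (36 @ 295) → take C (16 @ 118) → take D (31 @ 146) → take 15/28 of B → 63.75; 128/128 used.
5 item(s) taken whole; one partial (take 15/28 of B).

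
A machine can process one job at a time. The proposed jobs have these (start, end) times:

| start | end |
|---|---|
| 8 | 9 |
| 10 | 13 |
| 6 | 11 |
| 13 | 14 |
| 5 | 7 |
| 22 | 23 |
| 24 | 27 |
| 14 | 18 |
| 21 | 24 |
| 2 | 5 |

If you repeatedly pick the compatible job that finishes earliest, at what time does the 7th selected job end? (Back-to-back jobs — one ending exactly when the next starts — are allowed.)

23

By end time: (2,5), (5,7), (8,9), (6,11), (10,13), (13,14), (14,18), (22,23), (21,24), (24,27).
Pick (2,5); next start ≥ 5 → (5,7); next start ≥ 7 → (8,9); next start ≥ 9 → (10,13); next start ≥ 13 → (13,14); next start ≥ 14 → (14,18); next start ≥ 18 → (22,23); next start ≥ 23 → (24,27).
Selected: (2,5) (5,7) (8,9) (10,13) (13,14) (14,18) (22,23) (24,27)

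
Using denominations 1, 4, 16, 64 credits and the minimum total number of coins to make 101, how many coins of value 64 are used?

101 = 1×64 + 2×16 + 1×4 + 1×1
Count of 64: 1

1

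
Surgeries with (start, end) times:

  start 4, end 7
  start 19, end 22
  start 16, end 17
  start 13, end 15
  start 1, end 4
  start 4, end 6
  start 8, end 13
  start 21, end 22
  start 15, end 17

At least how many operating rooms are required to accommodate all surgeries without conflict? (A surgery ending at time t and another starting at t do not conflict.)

Events (time:±→running): 1:+→1 4:-→0 4:+→1 4:+→2 … peak 2.

2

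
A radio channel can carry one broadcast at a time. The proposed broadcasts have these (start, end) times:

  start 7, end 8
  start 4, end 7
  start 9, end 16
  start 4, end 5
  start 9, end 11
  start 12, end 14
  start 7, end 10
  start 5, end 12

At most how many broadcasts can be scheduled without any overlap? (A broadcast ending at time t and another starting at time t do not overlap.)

Greedy by earliest finish: after sorting by end time, pick each interval compatible with the last pick.
Sorted by end: (4,5)  (4,7)  (7,8)  (7,10)  (9,11)  (5,12)  (12,14)  (9,16)
take (4,5); take (7,8); skip (7,10); take (9,11); skip (5,12); take (12,14); skip (9,16).
Selected 4 broadcasts.

4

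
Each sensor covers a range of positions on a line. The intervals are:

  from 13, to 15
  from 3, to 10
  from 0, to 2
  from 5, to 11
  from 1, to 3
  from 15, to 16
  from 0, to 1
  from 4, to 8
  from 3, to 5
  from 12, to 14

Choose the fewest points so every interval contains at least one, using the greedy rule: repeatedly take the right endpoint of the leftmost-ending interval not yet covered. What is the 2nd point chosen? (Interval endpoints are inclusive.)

Sort by right endpoint; whenever an interval is uncovered, place a point at its right end.
By right end: [0,1]  [0,2]  [1,3]  [3,5]  [4,8]  [3,10]  [5,11]  [12,14]  [13,15]  [15,16]
[0,1] uncovered → point at 1; [3,5] uncovered → point at 5; [12,14] uncovered → point at 14; [15,16] uncovered → point at 16.
Points: 1, 5, 14, 16 (4 total).

5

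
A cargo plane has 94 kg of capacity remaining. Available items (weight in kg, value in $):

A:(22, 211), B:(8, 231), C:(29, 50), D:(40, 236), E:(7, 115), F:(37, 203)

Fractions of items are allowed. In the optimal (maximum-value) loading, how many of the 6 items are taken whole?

4

Greedy by value/weight ratio, highest first.
Order: B (231/8=28.88) > E (115/7=16.43) > A (211/22=9.59) > D (236/40=5.90) > F (203/37=5.49) > C (50/29=1.72)
Fill: take B (8 @ 231) → take E (7 @ 115) → take A (22 @ 211) → take D (40 @ 236) → take 17/37 of F → 93.27; 94/94 used.
4 item(s) taken whole; one partial (take 17/37 of F).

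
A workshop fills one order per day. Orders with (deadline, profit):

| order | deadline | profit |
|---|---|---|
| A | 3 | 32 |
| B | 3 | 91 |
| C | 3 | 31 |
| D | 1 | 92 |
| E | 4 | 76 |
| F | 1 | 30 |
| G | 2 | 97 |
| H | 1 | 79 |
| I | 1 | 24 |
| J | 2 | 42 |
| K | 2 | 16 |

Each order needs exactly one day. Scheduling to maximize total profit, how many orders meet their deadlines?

Sort by profit descending; place each in the latest free slot ≤ its deadline.
Profit order: G=97 D=92 B=91 H=79 E=76 J=42 A=32 C=31 F=30 I=24 K=16
Assign: G→slot 2, D→slot 1, B→slot 3, H skipped, E→slot 4, J skipped, A skipped, C skipped, F skipped, I skipped, K skipped.
Slots: [1:D] [2:G] [3:B] [4:E]
4 of 11 scheduled.

4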